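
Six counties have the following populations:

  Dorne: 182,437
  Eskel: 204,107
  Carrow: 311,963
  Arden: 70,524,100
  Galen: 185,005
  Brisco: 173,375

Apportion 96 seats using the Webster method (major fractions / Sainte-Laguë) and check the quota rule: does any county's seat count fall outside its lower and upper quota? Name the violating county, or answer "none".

Standard quotas: Dorne 0.245, Eskel 0.274, Carrow 0.418, Arden 94.583, Galen 0.248, Brisco 0.233.
Webster allocation: Dorne 0, Eskel 0, Carrow 0, Arden 96, Galen 0, Brisco 0.
Arden has quota 94.583 (lower 94, upper 95) but receives 96 — outside the quota interval.

Arden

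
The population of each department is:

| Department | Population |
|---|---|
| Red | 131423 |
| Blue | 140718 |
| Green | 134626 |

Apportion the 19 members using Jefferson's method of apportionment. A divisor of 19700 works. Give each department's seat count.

Red: 6; Blue: 7; Green: 6

With modified divisor 19700: modified quotas Red 6.671, Blue 7.143, Green 6.834.
Rounding down: Red 6, Blue 7, Green 6 (total 19).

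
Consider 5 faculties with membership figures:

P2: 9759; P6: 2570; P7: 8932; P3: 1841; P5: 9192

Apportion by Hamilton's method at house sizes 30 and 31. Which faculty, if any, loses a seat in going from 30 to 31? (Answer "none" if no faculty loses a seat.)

At 30 seats: P2 9, P6 2, P7 8, P3 2, P5 9.
At 31 seats: P2 9, P6 2, P7 9, P3 2, P5 9.
No faculty's allocation decreased.

none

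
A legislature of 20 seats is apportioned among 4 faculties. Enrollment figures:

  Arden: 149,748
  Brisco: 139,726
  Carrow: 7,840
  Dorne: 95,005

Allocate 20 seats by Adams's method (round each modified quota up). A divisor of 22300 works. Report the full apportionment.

Arden=7; Brisco=7; Carrow=1; Dorne=5

With modified divisor 22300: modified quotas Arden 6.715, Brisco 6.266, Carrow 0.352, Dorne 4.260.
Rounding up: Arden 7, Brisco 7, Carrow 1, Dorne 5 (total 20).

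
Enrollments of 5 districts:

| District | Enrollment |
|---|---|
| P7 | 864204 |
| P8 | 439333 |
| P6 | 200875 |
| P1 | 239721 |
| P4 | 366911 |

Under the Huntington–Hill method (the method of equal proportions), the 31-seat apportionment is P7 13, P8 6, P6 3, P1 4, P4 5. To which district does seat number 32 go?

Priority for the next seat is population ÷ (√(s·(s+1))).
Priorities: P7 64059.062, P8 67790.554, P6 57987.618, P1 53603.245, P4 66988.477.
Highest priority: P8.

P8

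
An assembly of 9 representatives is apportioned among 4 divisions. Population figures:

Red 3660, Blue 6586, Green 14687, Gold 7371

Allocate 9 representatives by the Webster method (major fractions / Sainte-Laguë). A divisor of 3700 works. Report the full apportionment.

With modified divisor 3700: modified quotas Red 0.989, Blue 1.780, Green 3.969, Gold 1.992.
Rounding to the nearest integer: Red 1, Blue 2, Green 4, Gold 2 (total 9).

Red 1, Blue 2, Green 4, Gold 2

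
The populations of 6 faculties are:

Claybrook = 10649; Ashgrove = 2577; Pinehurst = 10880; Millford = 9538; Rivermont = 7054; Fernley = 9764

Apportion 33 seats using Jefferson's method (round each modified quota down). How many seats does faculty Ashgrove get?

Standard divisor 50462/33 ≈ 1529.152; standard quotas: Claybrook 6.964, Ashgrove 1.685, Pinehurst 7.115, Millford 6.237, Rivermont 4.613, Fernley 6.385.
Rounding down gives 6, 1, 7, 6, 4, 6 = 30 seats, so the divisor must be adjusted.
With modified divisor 1380: modified quotas Claybrook 7.717, Ashgrove 1.867, Pinehurst 7.884, Millford 6.912, Rivermont 5.112, Fernley 7.075.
Rounding down: Claybrook 7, Ashgrove 1, Pinehurst 7, Millford 6, Rivermont 5, Fernley 7 (total 33).
Ashgrove receives 1.

1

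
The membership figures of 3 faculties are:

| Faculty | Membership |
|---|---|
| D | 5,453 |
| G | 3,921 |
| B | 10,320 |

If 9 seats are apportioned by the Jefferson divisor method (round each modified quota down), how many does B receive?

5

Standard divisor 19694/9 ≈ 2188.222; standard quotas: D 2.492, G 1.792, B 4.716.
Rounding down gives 2, 1, 4 = 7 seats, so the divisor must be adjusted.
With modified divisor 1900: modified quotas D 2.870, G 2.064, B 5.432.
Rounding down: D 2, G 2, B 5 (total 9).
B receives 5.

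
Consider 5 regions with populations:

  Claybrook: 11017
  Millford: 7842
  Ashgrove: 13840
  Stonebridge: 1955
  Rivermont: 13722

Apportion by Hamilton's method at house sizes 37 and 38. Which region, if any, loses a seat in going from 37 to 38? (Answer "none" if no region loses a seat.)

At 37 seats: Claybrook 8, Millford 6, Ashgrove 11, Stonebridge 2, Rivermont 10.
At 38 seats: Claybrook 9, Millford 6, Ashgrove 11, Stonebridge 1, Rivermont 11.
Stonebridge drops from 2 to 1.

Stonebridge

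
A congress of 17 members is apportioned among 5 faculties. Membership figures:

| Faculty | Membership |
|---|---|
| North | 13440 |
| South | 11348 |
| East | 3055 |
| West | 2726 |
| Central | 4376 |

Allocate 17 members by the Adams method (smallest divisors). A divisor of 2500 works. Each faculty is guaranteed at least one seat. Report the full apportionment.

With modified divisor 2500: modified quotas North 5.376, South 4.539, East 1.222, West 1.090, Central 1.750.
Rounding up: North 6, South 5, East 2, West 2, Central 2 (total 17).

North=6; South=5; East=2; West=2; Central=2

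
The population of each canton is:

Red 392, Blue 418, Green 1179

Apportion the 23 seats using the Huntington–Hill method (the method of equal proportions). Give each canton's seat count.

Red 5; Blue 5; Green 13

With divisor 87.5: modified quotas Red 4.480, Blue 4.777, Green 13.474.
Geometric-mean thresholds: Red √(4·5)=4.472, Blue √(4·5)=4.472, Green √(13·14)=13.491.
Each quota rounded against its threshold gives Red 5, Blue 5, Green 13 (total 23).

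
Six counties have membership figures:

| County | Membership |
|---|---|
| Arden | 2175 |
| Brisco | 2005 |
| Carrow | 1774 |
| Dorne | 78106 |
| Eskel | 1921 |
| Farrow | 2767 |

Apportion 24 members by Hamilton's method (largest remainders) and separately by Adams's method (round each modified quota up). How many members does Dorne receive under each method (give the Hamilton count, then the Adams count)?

21 and 19

Hamilton: Arden 1, Brisco 1, Carrow 0, Dorne 21, Eskel 0, Farrow 1.
Adams: Arden 1, Brisco 1, Carrow 1, Dorne 19, Eskel 1, Farrow 1.
Dorne gets 21 under Hamilton and 19 under Adams.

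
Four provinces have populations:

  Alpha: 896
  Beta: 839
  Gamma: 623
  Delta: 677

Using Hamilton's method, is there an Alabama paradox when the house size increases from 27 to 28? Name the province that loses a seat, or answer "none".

none

At 27 seats: Alpha 8, Beta 7, Gamma 6, Delta 6.
At 28 seats: Alpha 8, Beta 8, Gamma 6, Delta 6.
No province's allocation decreased.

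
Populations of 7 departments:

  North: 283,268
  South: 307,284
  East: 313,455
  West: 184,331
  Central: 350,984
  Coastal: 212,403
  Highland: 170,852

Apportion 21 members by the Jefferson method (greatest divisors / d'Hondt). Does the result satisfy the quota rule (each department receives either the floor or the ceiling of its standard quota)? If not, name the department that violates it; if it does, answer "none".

Standard quotas: North 3.264, South 3.541, East 3.612, West 2.124, Central 4.044, Coastal 2.447, Highland 1.969.
Jefferson allocation: North 3, South 4, East 4, West 2, Central 4, Coastal 2, Highland 2.
Every allocation lies between the lower and upper quota.

none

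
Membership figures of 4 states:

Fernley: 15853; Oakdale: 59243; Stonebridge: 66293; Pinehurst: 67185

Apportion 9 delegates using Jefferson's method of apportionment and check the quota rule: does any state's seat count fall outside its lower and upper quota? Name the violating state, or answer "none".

none

Standard quotas: Fernley 0.684, Oakdale 2.556, Stonebridge 2.861, Pinehurst 2.899.
Jefferson allocation: Fernley 0, Oakdale 3, Stonebridge 3, Pinehurst 3.
Every allocation lies between the lower and upper quota.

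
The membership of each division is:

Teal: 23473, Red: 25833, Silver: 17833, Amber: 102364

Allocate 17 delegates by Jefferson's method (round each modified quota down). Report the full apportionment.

Teal=2; Red=2; Silver=2; Amber=11

Standard divisor 169503/17 ≈ 9970.765; standard quotas: Teal 2.354, Red 2.591, Silver 1.789, Amber 10.266.
Rounding down gives 2, 2, 1, 10 = 15 seats, so the divisor must be adjusted.
With modified divisor 8800: modified quotas Teal 2.667, Red 2.936, Silver 2.026, Amber 11.632.
Rounding down: Teal 2, Red 2, Silver 2, Amber 11 (total 17).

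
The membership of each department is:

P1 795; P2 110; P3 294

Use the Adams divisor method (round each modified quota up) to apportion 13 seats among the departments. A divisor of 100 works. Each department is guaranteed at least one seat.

P1 8, P2 2, P3 3

With modified divisor 100: modified quotas P1 7.950, P2 1.100, P3 2.940.
Rounding up: P1 8, P2 2, P3 3 (total 13).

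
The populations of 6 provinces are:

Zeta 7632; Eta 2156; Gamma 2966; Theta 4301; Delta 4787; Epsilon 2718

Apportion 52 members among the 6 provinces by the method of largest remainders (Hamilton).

The standard divisor is 24560/52 ≈ 472.308.
Standard quotas: Zeta 16.1590, Eta 4.5648, Gamma 6.2798, Theta 9.1064, Delta 10.1353, Epsilon 5.7547.
Lower quotas: Zeta 16, Eta 4, Gamma 6, Theta 9, Delta 10, Epsilon 5 (sum 50, leaving 2 seats).
Remainders in descending order: Epsilon 0.7547, Eta 0.5648, Gamma 0.2798, Zeta 0.1590, Delta 0.1353, Theta 0.1064.
Largest remainders: Epsilon, Eta receive the extra seats.

Zeta 16, Eta 5, Gamma 6, Theta 9, Delta 10, Epsilon 6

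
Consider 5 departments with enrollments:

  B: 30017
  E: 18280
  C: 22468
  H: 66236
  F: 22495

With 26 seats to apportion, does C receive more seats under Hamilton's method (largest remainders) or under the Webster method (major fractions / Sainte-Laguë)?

Hamilton: B 5, E 3, C 3, H 11, F 4.
Webster: B 5, E 3, C 4, H 10, F 4.
C gets 3 under Hamilton and 4 under Webster.

Webster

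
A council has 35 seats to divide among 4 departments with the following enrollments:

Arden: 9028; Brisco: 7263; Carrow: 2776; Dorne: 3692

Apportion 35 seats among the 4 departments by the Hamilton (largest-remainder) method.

Arden: 14, Brisco: 11, Carrow: 4, Dorne: 6

Total 22759; standard divisor 22759/35 ≈ 650.257.
Standard quotas: Arden 13.8837, Brisco 11.1694, Carrow 4.2691, Dorne 5.6778.
Lower quotas: Arden 13, Brisco 11, Carrow 4, Dorne 5 (sum 33, leaving 2 seats).
Remainders in descending order: Arden 0.8837, Dorne 0.6778, Carrow 0.2691, Brisco 0.1694.
Largest remainders: Arden, Dorne receive the extra seats.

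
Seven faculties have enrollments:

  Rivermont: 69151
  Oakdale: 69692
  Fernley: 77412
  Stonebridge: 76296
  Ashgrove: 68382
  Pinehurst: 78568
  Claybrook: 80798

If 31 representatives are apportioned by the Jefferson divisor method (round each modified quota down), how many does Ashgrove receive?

4

Standard divisor 520299/31 ≈ 16783.839; standard quotas: Rivermont 4.120, Oakdale 4.152, Fernley 4.612, Stonebridge 4.546, Ashgrove 4.074, Pinehurst 4.681, Claybrook 4.814.
Rounding down gives 4, 4, 4, 4, 4, 4, 4 = 28 seats, so the divisor must be adjusted.
With modified divisor 15400: modified quotas Rivermont 4.490, Oakdale 4.525, Fernley 5.027, Stonebridge 4.954, Ashgrove 4.440, Pinehurst 5.102, Claybrook 5.247.
Rounding down: Rivermont 4, Oakdale 4, Fernley 5, Stonebridge 4, Ashgrove 4, Pinehurst 5, Claybrook 5 (total 31).
Ashgrove receives 4.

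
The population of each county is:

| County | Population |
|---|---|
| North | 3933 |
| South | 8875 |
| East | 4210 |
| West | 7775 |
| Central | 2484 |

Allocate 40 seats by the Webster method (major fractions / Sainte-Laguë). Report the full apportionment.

North: 6, South: 13, East: 6, West: 11, Central: 4

Standard divisor 27277/40 ≈ 681.925; standard quotas: North 5.767, South 13.015, East 6.174, West 11.402, Central 3.643.
Rounding to the nearest integer gives North 6, South 13, East 6, West 11, Central 4 — total 40, matching the house size, so no adjustment is needed.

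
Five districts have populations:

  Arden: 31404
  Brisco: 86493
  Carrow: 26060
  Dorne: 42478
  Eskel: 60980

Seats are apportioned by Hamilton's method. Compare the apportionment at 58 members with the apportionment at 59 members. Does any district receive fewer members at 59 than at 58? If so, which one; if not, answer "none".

Arden

At 58 seats: Arden 8, Brisco 20, Carrow 6, Dorne 10, Eskel 14.
At 59 seats: Arden 7, Brisco 21, Carrow 6, Dorne 10, Eskel 15.
Arden drops from 8 to 7.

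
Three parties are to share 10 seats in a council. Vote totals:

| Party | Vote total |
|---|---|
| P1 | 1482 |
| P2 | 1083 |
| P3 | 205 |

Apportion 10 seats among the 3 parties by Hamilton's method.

P1 5, P2 4, P3 1

Total 2770; standard divisor 2770/10 = 277.
Standard quotas: P1 5.350, P2 3.910, P3 0.740.
Lower quotas: P1 5, P2 3, P3 0 (sum 8, leaving 2 seats).
Remainders in descending order: P2 0.910, P3 0.740, P1 0.350.
Largest remainders: P2, P3 receive the extra seats.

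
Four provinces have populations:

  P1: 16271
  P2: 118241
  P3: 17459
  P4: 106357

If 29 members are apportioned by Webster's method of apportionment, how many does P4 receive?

12

Standard divisor 258328/29 ≈ 8907.862; standard quotas: P1 1.827, P2 13.274, P3 1.960, P4 11.940.
Rounding to the nearest integer gives P1 2, P2 13, P3 2, P4 12 — total 29, matching the house size, so no adjustment is needed.
P4 receives 12.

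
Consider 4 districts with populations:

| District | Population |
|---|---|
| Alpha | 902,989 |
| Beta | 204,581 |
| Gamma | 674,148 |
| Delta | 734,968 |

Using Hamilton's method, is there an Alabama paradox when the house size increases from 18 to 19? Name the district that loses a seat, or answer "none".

Beta

At 18 seats: Alpha 6, Beta 2, Gamma 5, Delta 5.
At 19 seats: Alpha 7, Beta 1, Gamma 5, Delta 6.
Beta drops from 2 to 1.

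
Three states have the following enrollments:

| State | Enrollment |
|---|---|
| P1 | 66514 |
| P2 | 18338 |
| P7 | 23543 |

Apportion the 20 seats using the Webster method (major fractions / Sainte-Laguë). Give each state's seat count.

Standard divisor 108395/20 ≈ 5419.75; standard quotas: P1 12.273, P2 3.384, P7 4.344.
Rounding to the nearest integer gives 12, 3, 4 = 19 seats, so the divisor must be adjusted.
With modified divisor 5300: modified quotas P1 12.550, P2 3.460, P7 4.442.
Rounding to the nearest integer: P1 13, P2 3, P7 4 (total 20).

P1 13, P2 3, P7 4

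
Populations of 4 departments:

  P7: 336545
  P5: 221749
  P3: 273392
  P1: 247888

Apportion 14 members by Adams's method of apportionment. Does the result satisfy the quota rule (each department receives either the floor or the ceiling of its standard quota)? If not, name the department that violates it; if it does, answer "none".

Standard quotas: P7 4.364, P5 2.876, P3 3.545, P1 3.215.
Adams allocation: P7 4, P5 3, P3 4, P1 3.
Every allocation lies between the lower and upper quota.

none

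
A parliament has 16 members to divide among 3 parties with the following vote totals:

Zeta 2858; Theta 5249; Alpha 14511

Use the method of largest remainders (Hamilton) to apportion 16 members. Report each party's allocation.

Total 22618; standard divisor 22618/16 ≈ 1413.625.
Standard quotas: Zeta 2.0218, Theta 3.7131, Alpha 10.2651.
Lower quotas: Zeta 2, Theta 3, Alpha 10 (sum 15, leaving 1 seat).
Remainders in descending order: Theta 0.7131, Alpha 0.2651, Zeta 0.0218.
Largest remainder: Theta receives the extra seat.

Zeta: 2, Theta: 4, Alpha: 10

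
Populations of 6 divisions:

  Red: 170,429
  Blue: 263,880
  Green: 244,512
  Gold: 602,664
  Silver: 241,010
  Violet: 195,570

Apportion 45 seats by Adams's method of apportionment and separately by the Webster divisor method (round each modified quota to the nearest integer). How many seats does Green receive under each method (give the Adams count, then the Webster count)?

Adams: Red 5, Blue 7, Green 7, Gold 15, Silver 6, Violet 5.
Webster: Red 5, Blue 7, Green 6, Gold 16, Silver 6, Violet 5.
Green gets 7 under Adams and 6 under Webster.

7 and 6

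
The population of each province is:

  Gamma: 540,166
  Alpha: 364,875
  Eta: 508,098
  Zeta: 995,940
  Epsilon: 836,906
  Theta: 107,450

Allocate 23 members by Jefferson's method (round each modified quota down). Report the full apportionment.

Gamma 4, Alpha 2, Eta 4, Zeta 7, Epsilon 6, Theta 0

Standard divisor 3353435/23 ≈ 145801.522; standard quotas: Gamma 3.705, Alpha 2.503, Eta 3.485, Zeta 6.831, Epsilon 5.740, Theta 0.737.
Rounding down gives 3, 2, 3, 6, 5, 0 = 19 seats, so the divisor must be adjusted.
With modified divisor 125800: modified quotas Gamma 4.294, Alpha 2.900, Eta 4.039, Zeta 7.917, Epsilon 6.653, Theta 0.854.
Rounding down: Gamma 4, Alpha 2, Eta 4, Zeta 7, Epsilon 6, Theta 0 (total 23).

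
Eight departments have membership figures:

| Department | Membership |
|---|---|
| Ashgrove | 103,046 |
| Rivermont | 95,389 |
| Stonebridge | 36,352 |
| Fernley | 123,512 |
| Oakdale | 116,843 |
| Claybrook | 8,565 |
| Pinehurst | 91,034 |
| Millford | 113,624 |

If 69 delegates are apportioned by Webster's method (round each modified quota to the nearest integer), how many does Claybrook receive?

1

Standard divisor 688365/69 ≈ 9976.304; standard quotas: Ashgrove 10.329, Rivermont 9.562, Stonebridge 3.644, Fernley 12.381, Oakdale 11.712, Claybrook 0.859, Pinehurst 9.125, Millford 11.389.
Rounding to the nearest integer gives Ashgrove 10, Rivermont 10, Stonebridge 4, Fernley 12, Oakdale 12, Claybrook 1, Pinehurst 9, Millford 11 — total 69, matching the house size, so no adjustment is needed.
Claybrook receives 1.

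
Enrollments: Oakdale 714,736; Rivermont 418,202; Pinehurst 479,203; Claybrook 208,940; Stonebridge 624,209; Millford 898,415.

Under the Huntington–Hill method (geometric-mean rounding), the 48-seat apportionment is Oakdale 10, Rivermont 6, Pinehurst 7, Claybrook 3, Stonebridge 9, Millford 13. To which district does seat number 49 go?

Priority for the next seat is population ÷ (√(s·(s+1))).
Priorities: Oakdale 68147.404, Rivermont 64529.970, Pinehurst 64036.194, Claybrook 60315.783, Stonebridge 65797.406, Millford 66594.950.
Highest priority: Oakdale.

Oakdale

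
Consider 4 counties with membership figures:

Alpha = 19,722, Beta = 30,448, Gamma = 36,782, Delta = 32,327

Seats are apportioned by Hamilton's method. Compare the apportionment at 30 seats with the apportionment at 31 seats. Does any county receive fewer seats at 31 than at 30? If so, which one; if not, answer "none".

none

At 30 seats: Alpha 5, Beta 8, Gamma 9, Delta 8.
At 31 seats: Alpha 5, Beta 8, Gamma 10, Delta 8.
No county's allocation decreased.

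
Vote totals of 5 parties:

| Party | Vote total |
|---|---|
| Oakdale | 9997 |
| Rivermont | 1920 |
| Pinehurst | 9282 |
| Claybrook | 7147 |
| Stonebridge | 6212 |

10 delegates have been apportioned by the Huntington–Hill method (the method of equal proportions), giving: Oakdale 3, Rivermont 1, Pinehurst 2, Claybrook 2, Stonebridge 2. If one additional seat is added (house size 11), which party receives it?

Pinehurst

Priority for the next seat is population ÷ (√(s·(s+1))).
Priorities: Oakdale 2885.885, Rivermont 1357.645, Pinehurst 3789.361, Claybrook 2917.751, Stonebridge 2536.038.
Highest priority: Pinehurst.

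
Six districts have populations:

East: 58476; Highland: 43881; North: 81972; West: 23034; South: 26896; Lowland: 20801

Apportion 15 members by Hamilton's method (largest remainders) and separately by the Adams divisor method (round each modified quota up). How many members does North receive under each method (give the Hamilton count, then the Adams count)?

Hamilton: East 3, Highland 3, North 5, West 1, South 2, Lowland 1.
Adams: East 3, Highland 3, North 4, West 2, South 2, Lowland 1.
North gets 5 under Hamilton and 4 under Adams.

5 and 4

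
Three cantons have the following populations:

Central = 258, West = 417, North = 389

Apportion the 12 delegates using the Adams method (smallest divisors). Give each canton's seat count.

Standard divisor 1064/12 ≈ 88.667; standard quotas: Central 2.910, West 4.703, North 4.387.
Rounding up gives 3, 5, 5 = 13 seats, so the divisor must be adjusted.
With modified divisor 100: modified quotas Central 2.580, West 4.170, North 3.890.
Rounding up: Central 3, West 5, North 4 (total 12).

Central: 3; West: 5; North: 4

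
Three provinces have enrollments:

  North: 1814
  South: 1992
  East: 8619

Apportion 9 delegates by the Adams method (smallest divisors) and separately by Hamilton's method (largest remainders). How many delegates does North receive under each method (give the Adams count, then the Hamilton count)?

Adams: North 2, South 2, East 5.
Hamilton: North 1, South 2, East 6.
North gets 2 under Adams and 1 under Hamilton.

2 and 1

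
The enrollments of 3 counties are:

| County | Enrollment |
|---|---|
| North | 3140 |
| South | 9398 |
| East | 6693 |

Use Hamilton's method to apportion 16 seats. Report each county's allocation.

North=3, South=8, East=5

Standard divisor: 19231 ÷ 16 ≈ 1201.938.
Standard quotas: North 2.6124, South 7.8190, East 5.5685.
Lower quotas: North 2, South 7, East 5 (sum 14, leaving 2 seats).
Remainders in descending order: South 0.8190, North 0.6124, East 0.5685.
Largest remainders: South, North receive the extra seats.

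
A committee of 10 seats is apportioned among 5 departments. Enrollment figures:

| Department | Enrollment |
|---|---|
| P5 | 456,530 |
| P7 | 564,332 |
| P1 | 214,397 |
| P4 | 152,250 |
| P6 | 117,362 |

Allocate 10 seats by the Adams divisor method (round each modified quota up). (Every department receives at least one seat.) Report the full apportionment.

P5 3, P7 3, P1 2, P4 1, P6 1

Standard divisor 1504871/10 ≈ 150487.1; standard quotas: P5 3.034, P7 3.750, P1 1.425, P4 1.012, P6 0.780.
Rounding up gives 4, 4, 2, 2, 1 = 13 seats, so the divisor must be adjusted.
With modified divisor 201300: modified quotas P5 2.268, P7 2.803, P1 1.065, P4 0.756, P6 0.583.
Rounding up: P5 3, P7 3, P1 2, P4 1, P6 1 (total 10).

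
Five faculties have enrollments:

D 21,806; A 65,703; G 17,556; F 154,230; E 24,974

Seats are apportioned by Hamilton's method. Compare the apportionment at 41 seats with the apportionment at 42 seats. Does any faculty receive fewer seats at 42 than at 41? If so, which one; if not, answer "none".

G

At 41 seats: D 3, A 9, G 3, F 22, E 4.
At 42 seats: D 3, A 10, G 2, F 23, E 4.
G drops from 3 to 2.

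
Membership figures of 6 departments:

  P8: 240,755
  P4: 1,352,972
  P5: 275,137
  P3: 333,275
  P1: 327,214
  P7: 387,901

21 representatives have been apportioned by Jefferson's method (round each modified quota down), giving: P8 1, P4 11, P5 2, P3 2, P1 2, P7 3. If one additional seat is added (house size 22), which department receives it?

P8

Priority for the next seat is population ÷ (current seats + 1).
Priorities: P8 120377.500, P4 112747.667, P5 91712.333, P3 111091.667, P1 109071.333, P7 96975.250.
Highest priority: P8.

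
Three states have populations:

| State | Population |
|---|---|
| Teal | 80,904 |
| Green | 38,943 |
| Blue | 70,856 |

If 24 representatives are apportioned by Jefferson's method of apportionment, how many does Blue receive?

Standard divisor 190703/24 ≈ 7945.958; standard quotas: Teal 10.182, Green 4.901, Blue 8.917.
Rounding down gives 10, 4, 8 = 22 seats, so the divisor must be adjusted.
With modified divisor 7600: modified quotas Teal 10.645, Green 5.124, Blue 9.323.
Rounding down: Teal 10, Green 5, Blue 9 (total 24).
Blue receives 9.

9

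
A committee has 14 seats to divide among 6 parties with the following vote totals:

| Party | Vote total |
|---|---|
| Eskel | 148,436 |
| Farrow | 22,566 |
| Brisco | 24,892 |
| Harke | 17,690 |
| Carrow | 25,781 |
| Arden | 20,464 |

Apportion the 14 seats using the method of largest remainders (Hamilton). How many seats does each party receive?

Eskel 8, Farrow 1, Brisco 1, Harke 1, Carrow 2, Arden 1

Standard divisor: 259829 ÷ 14 ≈ 18559.214.
Standard quotas: Eskel 7.9980, Farrow 1.2159, Brisco 1.3412, Harke 0.9532, Carrow 1.3891, Arden 1.1026.
Lower quotas: Eskel 7, Farrow 1, Brisco 1, Harke 0, Carrow 1, Arden 1 (sum 11, leaving 3 seats).
Remainders in descending order: Eskel 0.9980, Harke 0.9532, Carrow 0.3891, Brisco 0.3412, Farrow 0.2159, Arden 0.1026.
The surplus seats go to Eskel, Harke, Carrow.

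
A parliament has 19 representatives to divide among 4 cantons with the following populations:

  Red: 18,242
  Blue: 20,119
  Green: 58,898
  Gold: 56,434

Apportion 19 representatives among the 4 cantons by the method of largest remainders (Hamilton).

Total 153693; standard divisor 153693/19 ≈ 8089.105.
Standard quotas: Red 2.2551, Blue 2.4872, Green 7.2812, Gold 6.9765.
Lower quotas: Red 2, Blue 2, Green 7, Gold 6 (sum 17, leaving 2 seats).
Remainders in descending order: Gold 0.9765, Blue 0.4872, Green 0.2812, Red 0.2551.
The surplus seats go to Gold, Blue.

Red 2; Blue 3; Green 7; Gold 7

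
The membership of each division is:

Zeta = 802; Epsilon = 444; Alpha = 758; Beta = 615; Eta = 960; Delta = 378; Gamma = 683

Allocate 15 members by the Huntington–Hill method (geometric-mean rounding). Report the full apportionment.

Zeta: 3; Epsilon: 2; Alpha: 2; Beta: 2; Eta: 3; Delta: 1; Gamma: 2

With divisor 312: modified quotas Zeta 2.571, Epsilon 1.423, Alpha 2.429, Beta 1.971, Eta 3.077, Delta 1.212, Gamma 2.189.
Geometric-mean thresholds: Zeta √(2·3)=2.449, Epsilon √(1·2)=1.414, Alpha √(2·3)=2.449, Beta √(1·2)=1.414, Eta √(3·4)=3.464, Delta √(1·2)=1.414, Gamma √(2·3)=2.449.
Each quota rounded against its threshold gives Zeta 3, Epsilon 2, Alpha 2, Beta 2, Eta 3, Delta 1, Gamma 2 (total 15).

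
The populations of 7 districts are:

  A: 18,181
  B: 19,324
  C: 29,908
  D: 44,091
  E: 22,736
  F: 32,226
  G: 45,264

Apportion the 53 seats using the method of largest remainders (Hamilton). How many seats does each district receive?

A 5; B 5; C 7; D 11; E 6; F 8; G 11

Total 211730; standard divisor 211730/53 ≈ 3994.906.
Standard quotas: A 4.5510, B 4.8372, C 7.4865, D 11.0368, E 5.6912, F 8.0668, G 11.3304.
Lower quotas: A 4, B 4, C 7, D 11, E 5, F 8, G 11 (sum 50, leaving 3 seats).
Remainders in descending order: B 0.8372, E 0.6912, A 0.5510, C 0.4865, G 0.3304, F 0.0668, D 0.0368.
The surplus seats go to B, E, A.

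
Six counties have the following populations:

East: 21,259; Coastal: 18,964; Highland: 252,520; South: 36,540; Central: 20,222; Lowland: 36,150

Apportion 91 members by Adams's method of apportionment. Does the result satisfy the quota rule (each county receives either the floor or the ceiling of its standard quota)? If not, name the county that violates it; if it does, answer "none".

Standard quotas: East 5.016, Coastal 4.475, Highland 59.585, South 8.622, Central 4.772, Lowland 8.530.
Adams allocation: East 5, Coastal 5, Highland 58, South 9, Central 5, Lowland 9.
Highland has quota 59.585 (lower 59, upper 60) but receives 58 — outside the quota interval.

Highland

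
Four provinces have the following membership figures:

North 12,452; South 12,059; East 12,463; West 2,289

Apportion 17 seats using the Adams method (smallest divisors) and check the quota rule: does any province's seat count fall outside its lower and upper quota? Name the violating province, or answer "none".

none

Standard quotas: North 5.391, South 5.221, East 5.396, West 0.991.
Adams allocation: North 5, South 5, East 6, West 1.
Every allocation lies between the lower and upper quota.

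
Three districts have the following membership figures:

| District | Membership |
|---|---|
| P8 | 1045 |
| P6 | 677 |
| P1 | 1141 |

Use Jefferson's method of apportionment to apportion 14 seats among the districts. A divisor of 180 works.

P8 5, P6 3, P1 6

With modified divisor 180: modified quotas P8 5.806, P6 3.761, P1 6.339.
Rounding down: P8 5, P6 3, P1 6 (total 14).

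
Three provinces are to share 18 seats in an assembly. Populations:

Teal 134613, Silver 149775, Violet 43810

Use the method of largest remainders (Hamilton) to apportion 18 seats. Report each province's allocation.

Total 328198; standard divisor 328198/18 ≈ 18233.222.
Standard quotas: Teal 7.3828, Silver 8.2144, Violet 2.4028.
Lower quotas: Teal 7, Silver 8, Violet 2 (sum 17, leaving 1 seat).
Remainders in descending order: Violet 0.4028, Teal 0.3828, Silver 0.2144.
The surplus seat goes to Violet.

Teal=7, Silver=8, Violet=3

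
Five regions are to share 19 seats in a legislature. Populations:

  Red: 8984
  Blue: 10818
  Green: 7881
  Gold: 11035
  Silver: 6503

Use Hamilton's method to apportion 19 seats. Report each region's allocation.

Red: 4, Blue: 4, Green: 3, Gold: 5, Silver: 3

The standard divisor is 45221/19 ≈ 2380.053.
Standard quotas: Red 3.7747, Blue 4.5453, Green 3.3113, Gold 4.6365, Silver 2.7323.
Lower quotas: Red 3, Blue 4, Green 3, Gold 4, Silver 2 (sum 16, leaving 3 seats).
Remainders in descending order: Red 0.7747, Silver 0.7323, Gold 0.6365, Blue 0.5453, Green 0.3113.
Largest remainders: Red, Silver, Gold receive the extra seats.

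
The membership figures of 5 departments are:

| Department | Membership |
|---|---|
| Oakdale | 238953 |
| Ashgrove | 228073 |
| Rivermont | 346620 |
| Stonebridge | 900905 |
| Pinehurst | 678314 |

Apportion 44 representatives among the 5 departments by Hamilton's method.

The standard divisor is 2392865/44 ≈ 54383.295.
Standard quotas: Oakdale 4.3939, Ashgrove 4.1938, Rivermont 6.3736, Stonebridge 16.5658, Pinehurst 12.4728.
Lower quotas: Oakdale 4, Ashgrove 4, Rivermont 6, Stonebridge 16, Pinehurst 12 (sum 42, leaving 2 seats).
Remainders in descending order: Stonebridge 0.5658, Pinehurst 0.4728, Oakdale 0.3939, Rivermont 0.3736, Ashgrove 0.1938.
The surplus seats go to Stonebridge, Pinehurst.

Oakdale: 4, Ashgrove: 4, Rivermont: 6, Stonebridge: 17, Pinehurst: 13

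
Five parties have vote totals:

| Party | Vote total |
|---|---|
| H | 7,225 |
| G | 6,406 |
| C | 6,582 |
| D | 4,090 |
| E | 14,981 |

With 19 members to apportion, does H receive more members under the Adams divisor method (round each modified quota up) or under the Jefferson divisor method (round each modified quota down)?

Adams

Adams: H 4, G 3, C 3, D 2, E 7.
Jefferson: H 3, G 3, C 3, D 2, E 8.
H gets 4 under Adams and 3 under Jefferson.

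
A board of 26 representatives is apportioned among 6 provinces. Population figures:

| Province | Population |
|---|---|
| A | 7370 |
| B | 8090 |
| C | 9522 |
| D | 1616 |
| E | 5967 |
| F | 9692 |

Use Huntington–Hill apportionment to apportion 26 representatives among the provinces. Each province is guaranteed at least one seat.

A=4; B=5; C=6; D=1; E=4; F=6

With divisor 1685: modified quotas A 4.374, B 4.801, C 5.651, D 0.959, E 3.541, F 5.752.
Geometric-mean thresholds: A √(4·5)=4.472, B √(4·5)=4.472, C √(5·6)=5.477, D (min 1), E √(3·4)=3.464, F √(5·6)=5.477.
Each quota rounded against its threshold gives A 4, B 5, C 6, D 1, E 4, F 6 (total 26).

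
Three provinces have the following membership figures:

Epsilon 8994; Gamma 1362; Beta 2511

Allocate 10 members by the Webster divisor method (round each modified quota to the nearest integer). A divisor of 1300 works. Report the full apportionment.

Epsilon: 7, Gamma: 1, Beta: 2

With modified divisor 1300: modified quotas Epsilon 6.918, Gamma 1.048, Beta 1.932.
Rounding to the nearest integer: Epsilon 7, Gamma 1, Beta 2 (total 10).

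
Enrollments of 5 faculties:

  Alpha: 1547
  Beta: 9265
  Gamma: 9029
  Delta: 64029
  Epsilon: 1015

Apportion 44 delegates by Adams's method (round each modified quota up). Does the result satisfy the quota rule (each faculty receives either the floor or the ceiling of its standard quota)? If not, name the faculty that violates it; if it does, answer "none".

Delta

Standard quotas: Alpha 0.802, Beta 4.802, Gamma 4.680, Delta 33.189, Epsilon 0.526.
Adams allocation: Alpha 1, Beta 5, Gamma 5, Delta 32, Epsilon 1.
Delta has quota 33.189 (lower 33, upper 34) but receives 32 — outside the quota interval.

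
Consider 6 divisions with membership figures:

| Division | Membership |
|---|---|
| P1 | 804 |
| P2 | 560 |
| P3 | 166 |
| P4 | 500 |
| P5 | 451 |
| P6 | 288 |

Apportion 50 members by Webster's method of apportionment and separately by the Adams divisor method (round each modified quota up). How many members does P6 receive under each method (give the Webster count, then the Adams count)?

5 and 6

Webster: P1 15, P2 10, P3 3, P4 9, P5 8, P6 5.
Adams: P1 14, P2 10, P3 3, P4 9, P5 8, P6 6.
P6 gets 5 under Webster and 6 under Adams.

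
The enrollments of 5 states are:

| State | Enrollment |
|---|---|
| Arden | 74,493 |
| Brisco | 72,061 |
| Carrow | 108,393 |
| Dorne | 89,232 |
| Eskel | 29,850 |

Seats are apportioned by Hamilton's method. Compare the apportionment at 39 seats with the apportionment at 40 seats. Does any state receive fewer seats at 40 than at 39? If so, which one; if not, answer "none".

At 39 seats: Arden 8, Brisco 8, Carrow 11, Dorne 9, Eskel 3.
At 40 seats: Arden 8, Brisco 8, Carrow 12, Dorne 9, Eskel 3.
No state's allocation decreased.

none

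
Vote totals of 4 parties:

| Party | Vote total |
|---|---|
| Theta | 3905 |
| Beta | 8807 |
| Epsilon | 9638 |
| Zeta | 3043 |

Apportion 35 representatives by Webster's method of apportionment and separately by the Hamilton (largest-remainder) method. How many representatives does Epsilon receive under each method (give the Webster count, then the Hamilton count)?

14 and 13

Webster: Theta 5, Beta 12, Epsilon 14, Zeta 4.
Hamilton: Theta 6, Beta 12, Epsilon 13, Zeta 4.
Epsilon gets 14 under Webster and 13 under Hamilton.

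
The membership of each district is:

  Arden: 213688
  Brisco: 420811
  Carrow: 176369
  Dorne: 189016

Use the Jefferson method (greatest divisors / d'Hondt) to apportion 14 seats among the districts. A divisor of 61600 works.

With modified divisor 61600: modified quotas Arden 3.469, Brisco 6.831, Carrow 2.863, Dorne 3.068.
Rounding down: Arden 3, Brisco 6, Carrow 2, Dorne 3 (total 14).

Arden 3, Brisco 6, Carrow 2, Dorne 3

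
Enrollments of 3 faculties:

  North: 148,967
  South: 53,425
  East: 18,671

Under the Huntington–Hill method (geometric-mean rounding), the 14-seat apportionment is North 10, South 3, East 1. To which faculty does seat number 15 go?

South

Priority for the next seat is population ÷ (√(s·(s+1))).
Priorities: North 14203.446, South 15422.469, East 13202.391.
Highest priority: South.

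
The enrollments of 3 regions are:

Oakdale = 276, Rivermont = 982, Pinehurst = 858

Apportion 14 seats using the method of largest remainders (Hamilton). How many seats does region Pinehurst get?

6

The standard divisor is 2116/14 ≈ 151.143.
Standard quotas: Oakdale 1.826, Rivermont 6.497, Pinehurst 5.677.
Lower quotas: Oakdale 1, Rivermont 6, Pinehurst 5 (sum 12, leaving 2 seats).
Remainders in descending order: Oakdale 0.826, Pinehurst 0.677, Rivermont 0.497.
The surplus seats go to Oakdale, Pinehurst.
Pinehurst receives 6.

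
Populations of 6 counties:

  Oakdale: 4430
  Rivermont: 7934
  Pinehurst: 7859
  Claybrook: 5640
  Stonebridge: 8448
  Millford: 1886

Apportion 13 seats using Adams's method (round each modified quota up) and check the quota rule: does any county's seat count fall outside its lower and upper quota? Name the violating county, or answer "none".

none

Standard quotas: Oakdale 1.591, Rivermont 2.849, Pinehurst 2.823, Claybrook 2.026, Stonebridge 3.034, Millford 0.677.
Adams allocation: Oakdale 2, Rivermont 3, Pinehurst 2, Claybrook 2, Stonebridge 3, Millford 1.
Every allocation lies between the lower and upper quota.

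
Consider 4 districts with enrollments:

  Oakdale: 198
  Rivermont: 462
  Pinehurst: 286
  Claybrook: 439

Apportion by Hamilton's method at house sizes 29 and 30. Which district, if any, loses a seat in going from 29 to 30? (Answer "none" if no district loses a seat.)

none

At 29 seats: Oakdale 4, Rivermont 10, Pinehurst 6, Claybrook 9.
At 30 seats: Oakdale 4, Rivermont 10, Pinehurst 6, Claybrook 10.
No district's allocation decreased.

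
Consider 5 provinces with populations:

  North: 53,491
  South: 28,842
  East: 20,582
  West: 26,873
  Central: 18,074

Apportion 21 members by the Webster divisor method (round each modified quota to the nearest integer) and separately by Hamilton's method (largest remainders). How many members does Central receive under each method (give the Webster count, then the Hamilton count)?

3 and 2

Webster: North 7, South 4, East 3, West 4, Central 3.
Hamilton: North 8, South 4, East 3, West 4, Central 2.
Central gets 3 under Webster and 2 under Hamilton.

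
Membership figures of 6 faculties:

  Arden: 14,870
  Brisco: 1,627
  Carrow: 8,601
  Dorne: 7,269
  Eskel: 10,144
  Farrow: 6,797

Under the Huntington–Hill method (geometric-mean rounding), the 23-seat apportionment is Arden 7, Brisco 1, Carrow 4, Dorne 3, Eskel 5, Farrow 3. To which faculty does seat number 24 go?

Priority for the next seat is population ÷ (√(s·(s+1))).
Priorities: Arden 1987.087, Brisco 1150.463, Carrow 1923.242, Dorne 2098.380, Eskel 1852.033, Farrow 1962.125.
Highest priority: Dorne.

Dorne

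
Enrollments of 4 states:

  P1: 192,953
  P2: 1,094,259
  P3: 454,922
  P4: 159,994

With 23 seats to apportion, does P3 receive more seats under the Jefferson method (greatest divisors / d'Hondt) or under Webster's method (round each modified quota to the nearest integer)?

Jefferson: P1 2, P2 14, P3 5, P4 2.
Webster: P1 2, P2 13, P3 6, P4 2.
P3 gets 5 under Jefferson and 6 under Webster.

Webster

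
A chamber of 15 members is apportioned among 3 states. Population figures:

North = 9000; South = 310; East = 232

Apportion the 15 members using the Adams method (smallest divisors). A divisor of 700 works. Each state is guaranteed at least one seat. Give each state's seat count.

With modified divisor 700: modified quotas North 12.857, South 0.443, East 0.331.
Rounding up: North 13, South 1, East 1 (total 15).

North: 13; South: 1; East: 1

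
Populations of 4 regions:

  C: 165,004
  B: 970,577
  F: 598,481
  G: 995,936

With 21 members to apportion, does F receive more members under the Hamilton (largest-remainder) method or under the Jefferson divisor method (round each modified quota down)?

Hamilton

Hamilton: C 1, B 7, F 5, G 8.
Jefferson: C 1, B 8, F 4, G 8.
F gets 5 under Hamilton and 4 under Jefferson.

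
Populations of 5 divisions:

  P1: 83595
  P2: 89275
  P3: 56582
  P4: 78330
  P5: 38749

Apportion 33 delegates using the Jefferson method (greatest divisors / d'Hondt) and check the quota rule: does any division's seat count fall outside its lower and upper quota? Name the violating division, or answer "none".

none

Standard quotas: P1 7.961, P2 8.502, P3 5.388, P4 7.459, P5 3.690.
Jefferson allocation: P1 8, P2 9, P3 5, P4 8, P5 3.
Every allocation lies between the lower and upper quota.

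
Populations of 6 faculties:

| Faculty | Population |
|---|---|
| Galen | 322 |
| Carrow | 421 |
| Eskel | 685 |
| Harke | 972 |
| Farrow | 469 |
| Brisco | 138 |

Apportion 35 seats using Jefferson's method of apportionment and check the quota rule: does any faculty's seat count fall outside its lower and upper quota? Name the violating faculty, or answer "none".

Standard quotas: Galen 3.748, Carrow 4.900, Eskel 7.973, Harke 11.314, Farrow 5.459, Brisco 1.606.
Jefferson allocation: Galen 4, Carrow 5, Eskel 8, Harke 12, Farrow 5, Brisco 1.
Every allocation lies between the lower and upper quota.

none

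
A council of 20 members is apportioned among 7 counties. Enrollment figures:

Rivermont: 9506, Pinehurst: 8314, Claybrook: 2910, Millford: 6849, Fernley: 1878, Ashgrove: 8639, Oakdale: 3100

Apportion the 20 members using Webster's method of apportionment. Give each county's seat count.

Standard divisor 41196/20 ≈ 2059.8; standard quotas: Rivermont 4.615, Pinehurst 4.036, Claybrook 1.413, Millford 3.325, Fernley 0.912, Ashgrove 4.194, Oakdale 1.505.
Rounding to the nearest integer gives Rivermont 5, Pinehurst 4, Claybrook 1, Millford 3, Fernley 1, Ashgrove 4, Oakdale 2 — total 20, matching the house size, so no adjustment is needed.

Rivermont 5, Pinehurst 4, Claybrook 1, Millford 3, Fernley 1, Ashgrove 4, Oakdale 2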